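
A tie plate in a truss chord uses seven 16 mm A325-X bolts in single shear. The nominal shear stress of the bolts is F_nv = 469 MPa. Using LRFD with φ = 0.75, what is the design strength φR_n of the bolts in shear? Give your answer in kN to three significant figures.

495 kN

A_b = π × 16² / 4 = 201.1 mm².
R_n = F_nv · A_b · n · n_s = 469 × 201.1 × 7 × 1 / 1000 = 660.1 kN.
Design strength φR_n = 0.75 × 660.1 = 495 kN.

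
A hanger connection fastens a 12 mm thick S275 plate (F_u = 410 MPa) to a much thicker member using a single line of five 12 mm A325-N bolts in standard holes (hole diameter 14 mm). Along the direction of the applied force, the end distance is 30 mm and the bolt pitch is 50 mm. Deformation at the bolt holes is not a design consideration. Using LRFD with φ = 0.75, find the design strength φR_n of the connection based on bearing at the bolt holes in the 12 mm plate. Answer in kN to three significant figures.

Per bolt r_n = 1.5 l_c t F_u ≤ 3.0 d t F_u; upper limit = 3.0 × 12 × 12 × 410 / 1000 = 177.1 kN.
Edge bolt: l_c = 30 − 14/2 = 23 mm → 1.5 × 23 × 12 × 410 / 1000 = 169.7 → r_n = 169.7 kN.
Interior bolts: l_c = 50 − 14 = 36 mm → 1.5 × 36 × 12 × 410 / 1000 = 265.7 → r_n = 177.1 kN.
R_n = 1 × 169.7 + 4 × 177.1 = 878.2 kN.
Design strength φR_n = 0.75 × 878.2 = 659 kN.

659 kN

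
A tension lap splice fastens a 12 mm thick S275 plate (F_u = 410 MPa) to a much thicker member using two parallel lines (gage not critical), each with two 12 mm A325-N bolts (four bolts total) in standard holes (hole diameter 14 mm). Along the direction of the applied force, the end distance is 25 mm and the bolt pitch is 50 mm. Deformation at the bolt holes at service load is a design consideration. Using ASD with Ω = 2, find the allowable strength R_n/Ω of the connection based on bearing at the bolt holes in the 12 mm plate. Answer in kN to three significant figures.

248 kN

Per bolt r_n = 1.2 l_c t F_u ≤ 2.4 d t F_u; upper limit = 2.4 × 12 × 12 × 410 / 1000 = 141.7 kN.
Edge bolt: l_c = 25 − 14/2 = 18 mm → 1.2 × 18 × 12 × 410 / 1000 = 106.3 → r_n = 106.3 kN.
Interior bolts: l_c = 50 − 14 = 36 mm → 1.2 × 36 × 12 × 410 / 1000 = 212.5 → r_n = 141.7 kN.
R_n = 2 × 106.3 + 2 × 141.7 = 495.9 kN.
Allowable strength R_n/Ω = 495.9 / 2 = 248 kN.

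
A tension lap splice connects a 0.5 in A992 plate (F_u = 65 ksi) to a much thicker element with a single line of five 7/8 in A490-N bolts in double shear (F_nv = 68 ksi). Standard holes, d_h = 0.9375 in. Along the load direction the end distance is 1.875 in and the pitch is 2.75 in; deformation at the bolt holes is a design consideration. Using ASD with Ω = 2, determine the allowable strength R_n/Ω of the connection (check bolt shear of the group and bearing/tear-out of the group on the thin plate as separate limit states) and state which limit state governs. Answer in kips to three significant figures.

Bolt shear: A_b = π·0.875²/4 = 0.6013 in²; R_n = 68 × 0.6013 × 5 × 2 = 408.9 kips → 408.9 / 2 = 204 kips.
Bearing (1.2 l_c t F_u ≤ 2.4 d t F_u): upper limit = 2.4·0.875·0.5·65 = 68.25 kips.
  Edge l_c = 1.875 − 0.9375/2 = 1.406 → r_n = 54.84 kips; interior l_c = 2.75 − 0.9375 = 1.812 → r_n = 68.25 kips.
  R_n,bearing = 1·54.84 + 4·68.25 = 327.8 kips → 327.8 / 2 = 164 kips.
Bearing governs: 164 kips.

164 kips (bearing governs)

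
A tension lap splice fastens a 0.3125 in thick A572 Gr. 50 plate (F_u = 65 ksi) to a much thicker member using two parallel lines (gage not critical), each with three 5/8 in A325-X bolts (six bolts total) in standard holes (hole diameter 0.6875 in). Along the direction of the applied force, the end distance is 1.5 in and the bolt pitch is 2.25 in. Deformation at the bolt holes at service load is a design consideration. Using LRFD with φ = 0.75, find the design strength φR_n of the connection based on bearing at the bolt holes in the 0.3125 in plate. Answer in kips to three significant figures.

Per bolt r_n = 1.2 l_c t F_u ≤ 2.4 d t F_u; upper limit = 2.4 × 0.625 × 0.3125 × 65 = 30.47 kips.
Edge bolt: l_c = 1.5 − 0.6875/2 = 1.156 in → 1.2 × 1.156 × 0.3125 × 65 = 28.18 → r_n = 28.18 kips.
Interior bolts: l_c = 2.25 − 0.6875 = 1.562 in → 1.2 × 1.562 × 0.3125 × 65 = 38.09 → r_n = 30.47 kips.
R_n = 2 × 28.18 + 4 × 30.47 = 178.2 kips.
Design strength φR_n = 0.75 × 178.2 = 134 kips.

134 kips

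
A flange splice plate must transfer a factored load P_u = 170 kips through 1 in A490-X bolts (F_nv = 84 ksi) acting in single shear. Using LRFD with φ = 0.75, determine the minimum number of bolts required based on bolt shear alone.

4 bolts

A_b = π·1²/4 = 0.7854 in².
Per-bolt design strength φR_n = 0.75 × 84 × 0.7854 × 1 = 49.48 kips.
n ≥ 170 / 49.48 = 3.436 → use 4 bolts.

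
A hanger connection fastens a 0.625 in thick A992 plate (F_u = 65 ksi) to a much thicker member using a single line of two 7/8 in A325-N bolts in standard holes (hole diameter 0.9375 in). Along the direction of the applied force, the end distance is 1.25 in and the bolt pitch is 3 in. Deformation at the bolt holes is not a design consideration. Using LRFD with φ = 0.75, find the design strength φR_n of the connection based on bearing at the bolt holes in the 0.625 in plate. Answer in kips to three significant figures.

Per bolt r_n = 1.5 l_c t F_u ≤ 3.0 d t F_u; upper limit = 3.0 × 0.875 × 0.625 × 65 = 106.6 kips.
Edge bolt: l_c = 1.25 − 0.9375/2 = 0.7812 in → 1.5 × 0.7812 × 0.625 × 65 = 47.61 → r_n = 47.61 kips.
Interior bolts: l_c = 3 − 0.9375 = 2.062 in → 1.5 × 2.062 × 0.625 × 65 = 125.7 → r_n = 106.6 kips.
R_n = 1 × 47.61 + 1 × 106.6 = 154.2 kips.
Design strength φR_n = 0.75 × 154.2 = 116 kips.

116 kips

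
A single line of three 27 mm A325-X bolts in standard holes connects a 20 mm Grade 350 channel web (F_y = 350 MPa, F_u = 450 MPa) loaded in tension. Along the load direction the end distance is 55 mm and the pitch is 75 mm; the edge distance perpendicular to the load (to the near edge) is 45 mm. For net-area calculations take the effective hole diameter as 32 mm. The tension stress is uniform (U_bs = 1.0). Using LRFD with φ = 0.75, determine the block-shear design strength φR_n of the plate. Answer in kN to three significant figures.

702 kN

Shear plane L_v = 55 + 2·75 = 205 mm; A_gv = 205 × 20 = 4100 mm².
A_nv = (205 − 2.5·32) × 20 = 2500 mm².
A_nt = (45 − 0.5·32) × 20 = 580 mm².
0.6 F_u A_nv = 675 kN; 0.6 F_y A_gv = 861 kN → shear rupture governs the shear term.
R_n = 675 + 1.0 × 450 × 580 / 1000 = 936 kN.
Design strength φR_n = 0.75 × 936 = 702 kN.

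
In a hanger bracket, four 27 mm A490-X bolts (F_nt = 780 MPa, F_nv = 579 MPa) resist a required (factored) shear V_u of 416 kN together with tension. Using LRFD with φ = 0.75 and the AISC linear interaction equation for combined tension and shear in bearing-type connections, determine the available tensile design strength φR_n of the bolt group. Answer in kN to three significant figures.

1180 kN

A_b = π·27²/4 = 572.6 mm²; f_rv = 416 × 1000 / (4 × 572.6) = 181.6 MPa.
F'_nt = 1.3 F_nt − (F_nt / φF_nv) f_rv = 1.3·780 − (780/(0.75·579))·181.6 = 687.7 MPa, capped at F_nt → F'_nt = 687.7 MPa.
R_n = F'_nt · A_b · n = 687.7 × 572.6 × 4 / 1000 = 1575 kN.
Design strength φR_n = 0.75 × 1575 = 1180 kN.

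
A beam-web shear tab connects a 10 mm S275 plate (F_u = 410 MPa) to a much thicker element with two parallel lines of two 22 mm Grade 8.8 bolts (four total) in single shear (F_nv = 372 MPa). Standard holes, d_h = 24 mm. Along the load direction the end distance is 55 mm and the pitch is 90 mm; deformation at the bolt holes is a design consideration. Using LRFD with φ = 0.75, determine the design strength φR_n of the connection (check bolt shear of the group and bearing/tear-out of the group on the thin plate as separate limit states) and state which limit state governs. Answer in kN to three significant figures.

424 kN (bolt shear governs)

Bolt shear: A_b = π·22²/4 = 380.1 mm²; R_n = 372 × 380.1 × 4 × 1 / 1000 = 565.6 kN → 0.75 × 565.6 = 424 kN.
Bearing (1.2 l_c t F_u ≤ 2.4 d t F_u): upper limit = 2.4·22·10·410 / 1000 = 216.5 kN.
  Edge l_c = 55 − 24/2 = 43 → r_n = 211.6 kN; interior l_c = 90 − 24 = 66 → r_n = 216.5 kN.
  R_n,bearing = 2·211.6 + 2·216.5 = 856.1 kN → 0.75 × 856.1 = 642 kN.
Bolt shear governs: 424 kN.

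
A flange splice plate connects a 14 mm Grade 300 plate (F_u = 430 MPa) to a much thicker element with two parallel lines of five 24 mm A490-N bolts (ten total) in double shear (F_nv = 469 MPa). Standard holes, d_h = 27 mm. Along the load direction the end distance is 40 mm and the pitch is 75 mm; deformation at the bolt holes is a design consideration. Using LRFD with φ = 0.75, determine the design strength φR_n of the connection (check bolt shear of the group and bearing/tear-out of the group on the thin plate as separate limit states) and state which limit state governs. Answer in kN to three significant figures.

Bolt shear: A_b = π·24²/4 = 452.4 mm²; R_n = 469 × 452.4 × 10 × 2 / 1000 = 4243 kN → 0.75 × 4243 = 3180 kN.
Bearing (1.2 l_c t F_u ≤ 2.4 d t F_u): upper limit = 2.4·24·14·430 / 1000 = 346.8 kN.
  Edge l_c = 40 − 27/2 = 26.5 → r_n = 191.4 kN; interior l_c = 75 − 27 = 48 → r_n = 346.8 kN.
  R_n,bearing = 2·191.4 + 8·346.8 = 3157 kN → 0.75 × 3157 = 2370 kN.
Bearing governs: 2370 kN.

2370 kN (bearing governs)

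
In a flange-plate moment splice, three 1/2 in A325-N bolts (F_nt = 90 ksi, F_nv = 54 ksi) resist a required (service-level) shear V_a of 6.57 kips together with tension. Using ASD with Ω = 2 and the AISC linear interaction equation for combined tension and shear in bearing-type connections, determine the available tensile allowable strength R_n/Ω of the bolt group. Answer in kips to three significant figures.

23.5 kips

A_b = π·0.5²/4 = 0.1963 in²; f_rv = 6.57 / (3 × 0.1963) = 11.15 ksi.
F'_nt = 1.3 F_nt − (Ω F_nt / F_nv) f_rv = 1.3·90 − (2·90/54)·11.15 = 79.82 ksi, capped at F_nt → F'_nt = 79.82 ksi.
R_n = F'_nt · A_b · n = 79.82 × 0.1963 × 3 = 47.02 kips.
Allowable strength R_n/Ω = 47.02 / 2 = 23.5 kips.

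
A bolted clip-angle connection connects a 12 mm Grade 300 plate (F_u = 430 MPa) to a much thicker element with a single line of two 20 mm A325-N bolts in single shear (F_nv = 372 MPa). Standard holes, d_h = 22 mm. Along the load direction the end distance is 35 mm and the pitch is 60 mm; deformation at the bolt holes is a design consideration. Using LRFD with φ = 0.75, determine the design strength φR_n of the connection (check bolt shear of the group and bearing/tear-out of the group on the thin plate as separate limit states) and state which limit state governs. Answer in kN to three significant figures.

Bolt shear: A_b = π·20²/4 = 314.2 mm²; R_n = 372 × 314.2 × 2 × 1 / 1000 = 233.7 kN → 0.75 × 233.7 = 175 kN.
Bearing (1.2 l_c t F_u ≤ 2.4 d t F_u): upper limit = 2.4·20·12·430 / 1000 = 247.7 kN.
  Edge l_c = 35 − 22/2 = 24 → r_n = 148.6 kN; interior l_c = 60 − 22 = 38 → r_n = 235.3 kN.
  R_n,bearing = 1·148.6 + 1·235.3 = 383.9 kN → 0.75 × 383.9 = 288 kN.
Bolt shear governs: 175 kN.

175 kN (bolt shear governs)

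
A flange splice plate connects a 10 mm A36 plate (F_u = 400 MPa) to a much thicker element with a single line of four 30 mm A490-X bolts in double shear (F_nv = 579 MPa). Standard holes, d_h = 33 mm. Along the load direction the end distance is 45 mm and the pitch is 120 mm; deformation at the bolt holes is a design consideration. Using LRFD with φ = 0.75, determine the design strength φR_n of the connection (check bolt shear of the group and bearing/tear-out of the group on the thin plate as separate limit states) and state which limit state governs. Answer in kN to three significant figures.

751 kN (bearing governs)

Bolt shear: A_b = π·30²/4 = 706.9 mm²; R_n = 579 × 706.9 × 4 × 2 / 1000 = 3274 kN → 0.75 × 3274 = 2460 kN.
Bearing (1.2 l_c t F_u ≤ 2.4 d t F_u): upper limit = 2.4·30·10·400 / 1000 = 288 kN.
  Edge l_c = 45 − 33/2 = 28.5 → r_n = 136.8 kN; interior l_c = 120 − 33 = 87 → r_n = 288 kN.
  R_n,bearing = 1·136.8 + 3·288 = 1001 kN → 0.75 × 1001 = 751 kN.
Bearing governs: 751 kN.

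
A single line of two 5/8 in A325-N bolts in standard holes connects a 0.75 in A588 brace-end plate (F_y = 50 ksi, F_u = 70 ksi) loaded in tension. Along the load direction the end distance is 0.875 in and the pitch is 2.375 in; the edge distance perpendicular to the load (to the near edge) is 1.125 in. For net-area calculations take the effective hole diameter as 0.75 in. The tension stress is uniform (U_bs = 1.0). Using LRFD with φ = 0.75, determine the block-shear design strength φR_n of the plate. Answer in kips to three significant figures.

79.7 kips

Shear plane L_v = 0.875 + 1·2.375 = 3.25 in; A_gv = 3.25 × 0.75 = 2.438 in².
A_nv = (3.25 − 1.5·0.75) × 0.75 = 1.594 in².
A_nt = (1.125 − 0.5·0.75) × 0.75 = 0.5625 in².
0.6 F_u A_nv = 66.94 kips; 0.6 F_y A_gv = 73.12 kips → shear rupture governs the shear term.
R_n = 66.94 + 1.0 × 70 × 0.5625 = 106.3 kips.
Design strength φR_n = 0.75 × 106.3 = 79.7 kips.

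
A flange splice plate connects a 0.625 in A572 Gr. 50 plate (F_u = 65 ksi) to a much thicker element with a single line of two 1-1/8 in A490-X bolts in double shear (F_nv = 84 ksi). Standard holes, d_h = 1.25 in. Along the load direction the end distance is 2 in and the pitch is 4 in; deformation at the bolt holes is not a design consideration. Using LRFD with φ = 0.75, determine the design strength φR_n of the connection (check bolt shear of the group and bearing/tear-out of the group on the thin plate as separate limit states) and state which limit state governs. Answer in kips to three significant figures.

Bolt shear: A_b = π·1.125²/4 = 0.994 in²; R_n = 84 × 0.994 × 2 × 2 = 334 kips → 0.75 × 334 = 250 kips.
Bearing (1.5 l_c t F_u ≤ 3.0 d t F_u): upper limit = 3.0·1.125·0.625·65 = 137.1 kips.
  Edge l_c = 2 − 1.25/2 = 1.375 → r_n = 83.79 kips; interior l_c = 4 − 1.25 = 2.75 → r_n = 137.1 kips.
  R_n,bearing = 1·83.79 + 1·137.1 = 220.9 kips → 0.75 × 220.9 = 166 kips.
Bearing governs: 166 kips.

166 kips (bearing governs)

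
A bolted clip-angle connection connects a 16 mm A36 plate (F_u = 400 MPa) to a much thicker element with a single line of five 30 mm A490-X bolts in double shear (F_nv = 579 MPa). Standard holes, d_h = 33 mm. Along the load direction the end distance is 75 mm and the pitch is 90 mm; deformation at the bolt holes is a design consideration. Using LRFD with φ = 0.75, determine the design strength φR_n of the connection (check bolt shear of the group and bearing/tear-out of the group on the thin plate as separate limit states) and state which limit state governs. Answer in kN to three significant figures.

1650 kN (bearing governs)

Bolt shear: A_b = π·30²/4 = 706.9 mm²; R_n = 579 × 706.9 × 5 × 2 / 1000 = 4093 kN → 0.75 × 4093 = 3070 kN.
Bearing (1.2 l_c t F_u ≤ 2.4 d t F_u): upper limit = 2.4·30·16·400 / 1000 = 460.8 kN.
  Edge l_c = 75 − 33/2 = 58.5 → r_n = 449.3 kN; interior l_c = 90 − 33 = 57 → r_n = 437.8 kN.
  R_n,bearing = 1·449.3 + 4·437.8 = 2200 kN → 0.75 × 2200 = 1650 kN.
Bearing governs: 1650 kN.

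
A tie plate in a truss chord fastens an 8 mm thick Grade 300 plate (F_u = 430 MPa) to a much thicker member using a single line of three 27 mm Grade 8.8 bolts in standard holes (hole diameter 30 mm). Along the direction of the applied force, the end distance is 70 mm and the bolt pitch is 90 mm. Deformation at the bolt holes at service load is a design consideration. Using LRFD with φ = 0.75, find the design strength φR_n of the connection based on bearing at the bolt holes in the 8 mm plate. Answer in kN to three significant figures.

502 kN

Per bolt r_n = 1.2 l_c t F_u ≤ 2.4 d t F_u; upper limit = 2.4 × 27 × 8 × 430 / 1000 = 222.9 kN.
Edge bolt: l_c = 70 − 30/2 = 55 mm → 1.2 × 55 × 8 × 430 / 1000 = 227 → r_n = 222.9 kN.
Interior bolts: l_c = 90 − 30 = 60 mm → 1.2 × 60 × 8 × 430 / 1000 = 247.7 → r_n = 222.9 kN.
R_n = 1 × 222.9 + 2 × 222.9 = 668.7 kN.
Design strength φR_n = 0.75 × 668.7 = 502 kN.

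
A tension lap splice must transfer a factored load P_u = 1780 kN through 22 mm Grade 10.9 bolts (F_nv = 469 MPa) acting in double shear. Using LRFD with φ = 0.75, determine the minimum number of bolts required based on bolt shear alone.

7 bolts

A_b = π·22²/4 = 380.1 mm².
Per-bolt design strength φR_n = 0.75 × 469 × 380.1 × 2 / 1000 = 267.4 kN.
n ≥ 1780 / 267.4 = 6.656 → use 7 bolts.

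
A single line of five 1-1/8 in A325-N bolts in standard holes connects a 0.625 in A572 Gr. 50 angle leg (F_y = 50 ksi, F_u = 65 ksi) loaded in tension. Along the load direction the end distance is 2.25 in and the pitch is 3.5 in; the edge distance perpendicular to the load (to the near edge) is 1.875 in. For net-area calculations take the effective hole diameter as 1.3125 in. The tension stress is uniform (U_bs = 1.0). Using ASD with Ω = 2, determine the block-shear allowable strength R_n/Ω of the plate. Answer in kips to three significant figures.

151 kips

Shear plane L_v = 2.25 + 4·3.5 = 16.25 in; A_gv = 16.25 × 0.625 = 10.16 in².
A_nv = (16.25 − 4.5·1.3125) × 0.625 = 6.465 in².
A_nt = (1.875 − 0.5·1.3125) × 0.625 = 0.7617 in².
0.6 F_u A_nv = 252.1 kips; 0.6 F_y A_gv = 304.7 kips → shear rupture governs the shear term.
R_n = 252.1 + 1.0 × 65 × 0.7617 = 301.6 kips.
Allowable strength R_n/Ω = 301.6 / 2 = 151 kips.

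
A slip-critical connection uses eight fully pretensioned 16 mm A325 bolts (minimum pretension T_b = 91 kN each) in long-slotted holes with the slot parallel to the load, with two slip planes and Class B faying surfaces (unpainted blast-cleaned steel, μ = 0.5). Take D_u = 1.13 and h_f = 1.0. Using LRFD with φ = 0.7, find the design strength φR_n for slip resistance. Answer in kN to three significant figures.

576 kN

R_n = μ · D_u · h_f · T_b · n_s · n_b = 0.5 × 1.13 × 1.0 × 91 × 2 × 8 = 822.6 kN.
Design strength φR_n = 0.7 × 822.6 = 576 kN.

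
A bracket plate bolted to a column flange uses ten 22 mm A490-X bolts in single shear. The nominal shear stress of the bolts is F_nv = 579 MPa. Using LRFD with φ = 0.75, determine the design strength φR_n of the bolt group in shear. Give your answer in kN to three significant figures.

1650 kN

A_b = π × 22² / 4 = 380.1 mm².
R_n = F_nv · A_b · n · n_s = 579 × 380.1 × 10 × 1 / 1000 = 2201 kN.
Design strength φR_n = 0.75 × 2201 = 1650 kN.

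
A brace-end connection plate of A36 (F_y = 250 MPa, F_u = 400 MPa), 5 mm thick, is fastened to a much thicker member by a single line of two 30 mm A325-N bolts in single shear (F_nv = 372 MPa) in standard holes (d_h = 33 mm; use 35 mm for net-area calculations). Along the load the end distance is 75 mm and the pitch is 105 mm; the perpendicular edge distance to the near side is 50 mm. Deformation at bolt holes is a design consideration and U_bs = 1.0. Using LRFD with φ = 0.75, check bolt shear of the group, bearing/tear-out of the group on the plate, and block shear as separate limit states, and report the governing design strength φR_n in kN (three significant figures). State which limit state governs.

Bolt shear: A_b = π·30²/4 = 706.9 mm²; R_n = 372 × 706.9 × 2 × 1 / 1000 = 525.9 kN → 0.75 × 525.9 = 394 kN.
Bearing: edge l_c = 58.5, r_n = 140.4 kN; interior l_c = 72, r_n = 144 kN; R_n = 140.4 + 1·144 = 284.4 kN → 213 kN.
Block shear: A_gv = 900, A_nv = 637.5, A_nt = 162.5 mm²; R_n = min(0.6F_uA_nv, 0.6F_yA_gv) + U_bs·F_u·A_nt = 200 kN → 150 kN.
Block shear governs: 150 kN.

150 kN (block shear governs)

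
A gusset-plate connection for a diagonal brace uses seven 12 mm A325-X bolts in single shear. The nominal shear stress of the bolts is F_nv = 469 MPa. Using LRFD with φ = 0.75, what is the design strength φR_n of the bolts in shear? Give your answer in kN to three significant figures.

278 kN

A_b = π × 12² / 4 = 113.1 mm².
R_n = F_nv · A_b · n · n_s = 469 × 113.1 × 7 × 1 / 1000 = 371.3 kN.
Design strength φR_n = 0.75 × 371.3 = 278 kN.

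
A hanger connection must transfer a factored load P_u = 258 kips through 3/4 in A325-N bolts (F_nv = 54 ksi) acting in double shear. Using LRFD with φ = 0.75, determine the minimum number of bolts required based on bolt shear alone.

A_b = π·0.75²/4 = 0.4418 in².
Per-bolt design strength φR_n = 0.75 × 54 × 0.4418 × 2 = 35.78 kips.
n ≥ 258 / 35.78 = 7.21 → use 8 bolts.

8 bolts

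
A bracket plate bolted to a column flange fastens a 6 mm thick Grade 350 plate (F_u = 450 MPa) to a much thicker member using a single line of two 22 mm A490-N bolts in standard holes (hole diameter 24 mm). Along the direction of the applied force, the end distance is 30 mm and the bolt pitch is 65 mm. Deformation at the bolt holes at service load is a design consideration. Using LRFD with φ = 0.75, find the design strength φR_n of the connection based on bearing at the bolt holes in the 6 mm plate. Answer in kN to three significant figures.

143 kN

Per bolt r_n = 1.2 l_c t F_u ≤ 2.4 d t F_u; upper limit = 2.4 × 22 × 6 × 450 / 1000 = 142.6 kN.
Edge bolt: l_c = 30 − 24/2 = 18 mm → 1.2 × 18 × 6 × 450 / 1000 = 58.32 → r_n = 58.32 kN.
Interior bolts: l_c = 65 − 24 = 41 mm → 1.2 × 41 × 6 × 450 / 1000 = 132.8 → r_n = 132.8 kN.
R_n = 1 × 58.32 + 1 × 132.8 = 191.2 kN.
Design strength φR_n = 0.75 × 191.2 = 143 kN.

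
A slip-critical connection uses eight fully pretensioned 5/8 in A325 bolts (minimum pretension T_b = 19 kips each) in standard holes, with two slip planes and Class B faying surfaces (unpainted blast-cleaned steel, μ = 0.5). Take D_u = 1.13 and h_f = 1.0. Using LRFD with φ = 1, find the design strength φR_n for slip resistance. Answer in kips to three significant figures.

172 kips

R_n = μ · D_u · h_f · T_b · n_s · n_b = 0.5 × 1.13 × 1.0 × 19 × 2 × 8 = 171.8 kips.
Design strength φR_n = 1 × 171.8 = 172 kips.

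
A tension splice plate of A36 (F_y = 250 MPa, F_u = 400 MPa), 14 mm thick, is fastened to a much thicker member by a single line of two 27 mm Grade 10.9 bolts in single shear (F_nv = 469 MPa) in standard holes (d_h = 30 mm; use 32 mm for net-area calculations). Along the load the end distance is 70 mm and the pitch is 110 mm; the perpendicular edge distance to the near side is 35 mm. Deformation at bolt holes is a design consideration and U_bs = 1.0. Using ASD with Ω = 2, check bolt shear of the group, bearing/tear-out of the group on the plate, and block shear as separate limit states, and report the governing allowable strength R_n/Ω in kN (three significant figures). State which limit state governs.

242 kN (block shear governs)

Bolt shear: A_b = π·27²/4 = 572.6 mm²; R_n = 469 × 572.6 × 2 × 1 / 1000 = 537.1 kN → 537.1 / 2 = 269 kN.
Bearing: edge l_c = 55, r_n = 362.9 kN; interior l_c = 80, r_n = 362.9 kN; R_n = 362.9 + 1·362.9 = 725.8 kN → 363 kN.
Block shear: A_gv = 2520, A_nv = 1848, A_nt = 266 mm²; R_n = min(0.6F_uA_nv, 0.6F_yA_gv) + U_bs·F_u·A_nt = 484.4 kN → 242 kN.
Block shear governs: 242 kN.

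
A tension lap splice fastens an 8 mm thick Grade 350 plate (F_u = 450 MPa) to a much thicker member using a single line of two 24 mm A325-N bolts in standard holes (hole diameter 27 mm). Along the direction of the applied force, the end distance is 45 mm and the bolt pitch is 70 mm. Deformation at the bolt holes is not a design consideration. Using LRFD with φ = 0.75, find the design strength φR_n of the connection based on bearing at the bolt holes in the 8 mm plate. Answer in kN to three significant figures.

Per bolt r_n = 1.5 l_c t F_u ≤ 3.0 d t F_u; upper limit = 3.0 × 24 × 8 × 450 / 1000 = 259.2 kN.
Edge bolt: l_c = 45 − 27/2 = 31.5 mm → 1.5 × 31.5 × 8 × 450 / 1000 = 170.1 → r_n = 170.1 kN.
Interior bolts: l_c = 70 − 27 = 43 mm → 1.5 × 43 × 8 × 450 / 1000 = 232.2 → r_n = 232.2 kN.
R_n = 1 × 170.1 + 1 × 232.2 = 402.3 kN.
Design strength φR_n = 0.75 × 402.3 = 302 kN.

302 kN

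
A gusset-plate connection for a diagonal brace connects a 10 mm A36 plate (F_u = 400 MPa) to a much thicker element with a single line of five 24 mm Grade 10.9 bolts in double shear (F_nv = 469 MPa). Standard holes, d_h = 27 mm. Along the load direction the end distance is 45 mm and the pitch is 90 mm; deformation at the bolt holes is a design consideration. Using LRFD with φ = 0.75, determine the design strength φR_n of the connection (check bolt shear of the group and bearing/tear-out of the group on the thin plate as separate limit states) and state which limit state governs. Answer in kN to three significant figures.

Bolt shear: A_b = π·24²/4 = 452.4 mm²; R_n = 469 × 452.4 × 5 × 2 / 1000 = 2122 kN → 0.75 × 2122 = 1590 kN.
Bearing (1.2 l_c t F_u ≤ 2.4 d t F_u): upper limit = 2.4·24·10·400 / 1000 = 230.4 kN.
  Edge l_c = 45 − 27/2 = 31.5 → r_n = 151.2 kN; interior l_c = 90 − 27 = 63 → r_n = 230.4 kN.
  R_n,bearing = 1·151.2 + 4·230.4 = 1073 kN → 0.75 × 1073 = 805 kN.
Bearing governs: 805 kN.

805 kN (bearing governs)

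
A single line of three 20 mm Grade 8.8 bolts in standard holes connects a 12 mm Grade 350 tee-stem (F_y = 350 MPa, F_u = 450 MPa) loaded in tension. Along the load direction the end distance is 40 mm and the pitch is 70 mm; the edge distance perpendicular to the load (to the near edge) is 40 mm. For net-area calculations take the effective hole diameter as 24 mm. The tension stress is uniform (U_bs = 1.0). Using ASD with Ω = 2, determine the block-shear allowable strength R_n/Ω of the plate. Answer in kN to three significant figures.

270 kN

Shear plane L_v = 40 + 2·70 = 180 mm; A_gv = 180 × 12 = 2160 mm².
A_nv = (180 − 2.5·24) × 12 = 1440 mm².
A_nt = (40 − 0.5·24) × 12 = 336 mm².
0.6 F_u A_nv = 388.8 kN; 0.6 F_y A_gv = 453.6 kN → shear rupture governs the shear term.
R_n = 388.8 + 1.0 × 450 × 336 / 1000 = 540 kN.
Allowable strength R_n/Ω = 540 / 2 = 270 kN.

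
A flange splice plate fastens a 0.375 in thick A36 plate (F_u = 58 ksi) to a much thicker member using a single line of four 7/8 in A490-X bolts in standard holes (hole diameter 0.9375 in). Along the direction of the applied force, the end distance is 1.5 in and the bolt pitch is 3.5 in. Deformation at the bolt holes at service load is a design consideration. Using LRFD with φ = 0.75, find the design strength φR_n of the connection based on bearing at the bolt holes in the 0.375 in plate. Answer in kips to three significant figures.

123 kips

Per bolt r_n = 1.2 l_c t F_u ≤ 2.4 d t F_u; upper limit = 2.4 × 0.875 × 0.375 × 58 = 45.68 kips.
Edge bolt: l_c = 1.5 − 0.9375/2 = 1.031 in → 1.2 × 1.031 × 0.375 × 58 = 26.92 → r_n = 26.92 kips.
Interior bolts: l_c = 3.5 − 0.9375 = 2.562 in → 1.2 × 2.562 × 0.375 × 58 = 66.88 → r_n = 45.68 kips.
R_n = 1 × 26.92 + 3 × 45.68 = 163.9 kips.
Design strength φR_n = 0.75 × 163.9 = 123 kips.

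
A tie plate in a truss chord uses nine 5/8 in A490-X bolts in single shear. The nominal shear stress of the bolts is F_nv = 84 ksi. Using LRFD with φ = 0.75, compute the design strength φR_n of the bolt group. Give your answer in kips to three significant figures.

A_b = π × 0.625² / 4 = 0.3068 in².
R_n = F_nv · A_b · n · n_s = 84 × 0.3068 × 9 × 1 = 231.9 kips.
Design strength φR_n = 0.75 × 231.9 = 174 kips.

174 kips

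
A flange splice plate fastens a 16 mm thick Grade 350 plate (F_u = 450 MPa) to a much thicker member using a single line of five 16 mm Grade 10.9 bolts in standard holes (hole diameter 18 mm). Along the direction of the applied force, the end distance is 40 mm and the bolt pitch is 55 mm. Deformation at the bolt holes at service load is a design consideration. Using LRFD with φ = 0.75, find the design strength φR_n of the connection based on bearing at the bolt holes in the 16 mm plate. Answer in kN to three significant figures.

Per bolt r_n = 1.2 l_c t F_u ≤ 2.4 d t F_u; upper limit = 2.4 × 16 × 16 × 450 / 1000 = 276.5 kN.
Edge bolt: l_c = 40 − 18/2 = 31 mm → 1.2 × 31 × 16 × 450 / 1000 = 267.8 → r_n = 267.8 kN.
Interior bolts: l_c = 55 − 18 = 37 mm → 1.2 × 37 × 16 × 450 / 1000 = 319.7 → r_n = 276.5 kN.
R_n = 1 × 267.8 + 4 × 276.5 = 1374 kN.
Design strength φR_n = 0.75 × 1374 = 1030 kN.

1030 kN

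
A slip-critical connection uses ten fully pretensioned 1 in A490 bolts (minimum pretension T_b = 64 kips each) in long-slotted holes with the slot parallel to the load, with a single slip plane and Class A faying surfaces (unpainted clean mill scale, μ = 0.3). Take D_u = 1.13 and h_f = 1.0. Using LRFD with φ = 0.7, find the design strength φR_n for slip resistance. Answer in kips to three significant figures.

152 kips

R_n = μ · D_u · h_f · T_b · n_s · n_b = 0.3 × 1.13 × 1.0 × 64 × 1 × 10 = 217 kips.
Design strength φR_n = 0.7 × 217 = 152 kips.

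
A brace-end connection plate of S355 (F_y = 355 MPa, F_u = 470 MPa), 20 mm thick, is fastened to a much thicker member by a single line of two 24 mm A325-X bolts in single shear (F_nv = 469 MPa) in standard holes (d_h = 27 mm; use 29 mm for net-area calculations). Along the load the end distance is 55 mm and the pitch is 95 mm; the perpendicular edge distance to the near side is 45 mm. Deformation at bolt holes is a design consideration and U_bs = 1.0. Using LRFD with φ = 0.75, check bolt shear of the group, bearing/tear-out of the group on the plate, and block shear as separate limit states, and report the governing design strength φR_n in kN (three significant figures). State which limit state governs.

318 kN (bolt shear governs)

Bolt shear: A_b = π·24²/4 = 452.4 mm²; R_n = 469 × 452.4 × 2 × 1 / 1000 = 424.3 kN → 0.75 × 424.3 = 318 kN.
Bearing: edge l_c = 41.5, r_n = 468.1 kN; interior l_c = 68, r_n = 541.4 kN; R_n = 468.1 + 1·541.4 = 1010 kN → 757 kN.
Block shear: A_gv = 3000, A_nv = 2130, A_nt = 610 mm²; R_n = min(0.6F_uA_nv, 0.6F_yA_gv) + U_bs·F_u·A_nt = 887.4 kN → 666 kN.
Bolt shear governs: 318 kN.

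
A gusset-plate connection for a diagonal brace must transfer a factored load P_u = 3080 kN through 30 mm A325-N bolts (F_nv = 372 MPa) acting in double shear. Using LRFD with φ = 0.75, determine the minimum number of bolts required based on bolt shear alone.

A_b = π·30²/4 = 706.9 mm².
Per-bolt design strength φR_n = 0.75 × 372 × 706.9 × 2 / 1000 = 394.4 kN.
n ≥ 3080 / 394.4 = 7.809 → use 8 bolts.

8 bolts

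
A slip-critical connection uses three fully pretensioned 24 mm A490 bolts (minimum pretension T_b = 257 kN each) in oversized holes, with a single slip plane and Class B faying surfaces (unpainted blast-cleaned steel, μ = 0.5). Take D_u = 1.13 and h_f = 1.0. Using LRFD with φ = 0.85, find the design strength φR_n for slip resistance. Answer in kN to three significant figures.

370 kN

R_n = μ · D_u · h_f · T_b · n_s · n_b = 0.5 × 1.13 × 1.0 × 257 × 1 × 3 = 435.6 kN.
Design strength φR_n = 0.85 × 435.6 = 370 kN.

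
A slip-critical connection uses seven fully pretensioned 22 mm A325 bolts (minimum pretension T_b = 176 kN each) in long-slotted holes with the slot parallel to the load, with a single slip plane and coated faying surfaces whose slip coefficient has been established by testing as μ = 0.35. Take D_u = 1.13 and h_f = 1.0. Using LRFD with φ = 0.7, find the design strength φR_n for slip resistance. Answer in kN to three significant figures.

R_n = μ · D_u · h_f · T_b · n_s · n_b = 0.35 × 1.13 × 1.0 × 176 × 1 × 7 = 487.3 kN.
Design strength φR_n = 0.7 × 487.3 = 341 kN.

341 kN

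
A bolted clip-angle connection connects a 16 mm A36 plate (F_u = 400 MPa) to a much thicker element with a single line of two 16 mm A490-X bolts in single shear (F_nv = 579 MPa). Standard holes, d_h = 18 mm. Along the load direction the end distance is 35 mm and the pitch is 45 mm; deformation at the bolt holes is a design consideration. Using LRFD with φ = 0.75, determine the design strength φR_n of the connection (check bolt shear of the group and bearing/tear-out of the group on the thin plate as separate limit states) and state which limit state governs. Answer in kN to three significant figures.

175 kN (bolt shear governs)

Bolt shear: A_b = π·16²/4 = 201.1 mm²; R_n = 579 × 201.1 × 2 × 1 / 1000 = 232.8 kN → 0.75 × 232.8 = 175 kN.
Bearing (1.2 l_c t F_u ≤ 2.4 d t F_u): upper limit = 2.4·16·16·400 / 1000 = 245.8 kN.
  Edge l_c = 35 − 18/2 = 26 → r_n = 199.7 kN; interior l_c = 45 − 18 = 27 → r_n = 207.4 kN.
  R_n,bearing = 1·199.7 + 1·207.4 = 407 kN → 0.75 × 407 = 305 kN.
Bolt shear governs: 175 kN.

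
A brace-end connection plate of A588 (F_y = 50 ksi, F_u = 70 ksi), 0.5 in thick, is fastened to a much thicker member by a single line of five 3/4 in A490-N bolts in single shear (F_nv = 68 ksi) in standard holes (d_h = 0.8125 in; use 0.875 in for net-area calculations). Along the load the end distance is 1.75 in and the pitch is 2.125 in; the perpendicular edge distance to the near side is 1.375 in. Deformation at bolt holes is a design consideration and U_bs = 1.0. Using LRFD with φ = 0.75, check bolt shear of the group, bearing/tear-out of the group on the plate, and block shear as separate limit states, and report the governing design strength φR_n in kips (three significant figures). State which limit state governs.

113 kips (bolt shear governs)

Bolt shear: A_b = π·0.75²/4 = 0.4418 in²; R_n = 68 × 0.4418 × 5 × 1 = 150.2 kips → 0.75 × 150.2 = 113 kips.
Bearing: edge l_c = 1.344, r_n = 56.44 kips; interior l_c = 1.312, r_n = 55.12 kips; R_n = 56.44 + 4·55.12 = 276.9 kips → 208 kips.
Block shear: A_gv = 5.125, A_nv = 3.156, A_nt = 0.4688 in²; R_n = min(0.6F_uA_nv, 0.6F_yA_gv) + U_bs·F_u·A_nt = 165.4 kips → 124 kips.
Bolt shear governs: 113 kips.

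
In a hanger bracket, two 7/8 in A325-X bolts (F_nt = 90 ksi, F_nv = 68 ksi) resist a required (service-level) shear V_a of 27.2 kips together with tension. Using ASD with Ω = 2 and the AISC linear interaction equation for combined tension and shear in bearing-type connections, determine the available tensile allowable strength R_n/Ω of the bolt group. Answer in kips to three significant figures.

34.4 kips

A_b = π·0.875²/4 = 0.6013 in²; f_rv = 27.2 / (2 × 0.6013) = 22.62 ksi.
F'_nt = 1.3 F_nt − (Ω F_nt / F_nv) f_rv = 1.3·90 − (2·90/68)·22.62 = 57.13 ksi, capped at F_nt → F'_nt = 57.13 ksi.
R_n = F'_nt · A_b · n = 57.13 × 0.6013 × 2 = 68.71 kips.
Allowable strength R_n/Ω = 68.71 / 2 = 34.4 kips.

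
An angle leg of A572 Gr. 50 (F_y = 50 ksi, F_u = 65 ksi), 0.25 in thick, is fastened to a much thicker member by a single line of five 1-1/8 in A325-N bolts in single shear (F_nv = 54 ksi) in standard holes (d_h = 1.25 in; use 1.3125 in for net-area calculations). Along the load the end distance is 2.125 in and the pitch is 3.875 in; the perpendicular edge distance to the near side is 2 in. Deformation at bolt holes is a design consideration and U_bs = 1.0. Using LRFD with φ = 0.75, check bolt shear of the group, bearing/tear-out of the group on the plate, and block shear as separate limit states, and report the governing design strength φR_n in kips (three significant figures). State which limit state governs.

Bolt shear: A_b = π·1.125²/4 = 0.994 in²; R_n = 54 × 0.994 × 5 × 1 = 268.4 kips → 0.75 × 268.4 = 201 kips.
Bearing: edge l_c = 1.5, r_n = 29.25 kips; interior l_c = 2.625, r_n = 43.87 kips; R_n = 29.25 + 4·43.87 = 204.7 kips → 154 kips.
Block shear: A_gv = 4.406, A_nv = 2.93, A_nt = 0.3359 in²; R_n = min(0.6F_uA_nv, 0.6F_yA_gv) + U_bs·F_u·A_nt = 136.1 kips → 102 kips.
Block shear governs: 102 kips.

102 kips (block shear governs)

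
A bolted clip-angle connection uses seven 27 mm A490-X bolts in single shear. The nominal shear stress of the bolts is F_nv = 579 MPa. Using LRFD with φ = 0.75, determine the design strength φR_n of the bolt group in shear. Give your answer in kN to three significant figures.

1740 kN

A_b = π × 27² / 4 = 572.6 mm².
R_n = F_nv · A_b · n · n_s = 579 × 572.6 × 7 × 1 / 1000 = 2321 kN.
Design strength φR_n = 0.75 × 2321 = 1740 kN.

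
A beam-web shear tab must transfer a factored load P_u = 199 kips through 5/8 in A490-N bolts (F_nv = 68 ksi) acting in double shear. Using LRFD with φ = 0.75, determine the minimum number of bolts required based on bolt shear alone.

7 bolts

A_b = π·0.625²/4 = 0.3068 in².
Per-bolt design strength φR_n = 0.75 × 68 × 0.3068 × 2 = 31.29 kips.
n ≥ 199 / 31.29 = 6.359 → use 7 bolts.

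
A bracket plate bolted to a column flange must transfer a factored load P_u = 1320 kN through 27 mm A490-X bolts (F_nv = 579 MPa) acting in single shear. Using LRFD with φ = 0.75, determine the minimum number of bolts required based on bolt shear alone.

A_b = π·27²/4 = 572.6 mm².
Per-bolt design strength φR_n = 0.75 × 579 × 572.6 × 1 / 1000 = 248.6 kN.
n ≥ 1320 / 248.6 = 5.309 → use 6 bolts.

6 bolts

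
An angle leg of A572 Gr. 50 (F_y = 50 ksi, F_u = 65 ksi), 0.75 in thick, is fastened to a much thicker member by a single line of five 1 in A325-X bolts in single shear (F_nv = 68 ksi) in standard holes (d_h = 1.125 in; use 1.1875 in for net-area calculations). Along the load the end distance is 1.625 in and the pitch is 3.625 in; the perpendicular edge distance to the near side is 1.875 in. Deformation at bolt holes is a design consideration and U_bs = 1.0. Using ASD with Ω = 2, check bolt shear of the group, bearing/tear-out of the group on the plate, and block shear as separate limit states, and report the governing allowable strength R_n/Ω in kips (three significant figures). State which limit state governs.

134 kips (bolt shear governs)

Bolt shear: A_b = π·1²/4 = 0.7854 in²; R_n = 68 × 0.7854 × 5 × 1 = 267 kips → 267 / 2 = 134 kips.
Bearing: edge l_c = 1.062, r_n = 62.16 kips; interior l_c = 2.5, r_n = 117 kips; R_n = 62.16 + 4·117 = 530.2 kips → 265 kips.
Block shear: A_gv = 12.09, A_nv = 8.086, A_nt = 0.9609 in²; R_n = min(0.6F_uA_nv, 0.6F_yA_gv) + U_bs·F_u·A_nt = 377.8 kips → 189 kips.
Bolt shear governs: 134 kips.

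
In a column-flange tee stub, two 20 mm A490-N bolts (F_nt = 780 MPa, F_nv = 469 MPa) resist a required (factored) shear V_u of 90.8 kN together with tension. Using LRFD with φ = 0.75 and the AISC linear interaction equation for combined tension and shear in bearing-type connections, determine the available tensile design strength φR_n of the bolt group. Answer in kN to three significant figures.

327 kN

A_b = π·20²/4 = 314.2 mm²; f_rv = 90.8 × 1000 / (2 × 314.2) = 144.5 MPa.
F'_nt = 1.3 F_nt − (F_nt / φF_nv) f_rv = 1.3·780 − (780/(0.75·469))·144.5 = 693.5 MPa, capped at F_nt → F'_nt = 693.5 MPa.
R_n = F'_nt · A_b · n = 693.5 × 314.2 × 2 / 1000 = 435.8 kN.
Design strength φR_n = 0.75 × 435.8 = 327 kN.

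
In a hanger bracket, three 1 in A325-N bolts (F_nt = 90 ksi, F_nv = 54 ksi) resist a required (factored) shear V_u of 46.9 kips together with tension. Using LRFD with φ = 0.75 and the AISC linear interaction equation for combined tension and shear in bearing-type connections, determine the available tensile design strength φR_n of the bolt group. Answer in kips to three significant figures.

A_b = π·1²/4 = 0.7854 in²; f_rv = 46.9 / (3 × 0.7854) = 19.9 ksi.
F'_nt = 1.3 F_nt − (F_nt / φF_nv) f_rv = 1.3·90 − (90/(0.75·54))·19.9 = 72.77 ksi, capped at F_nt → F'_nt = 72.77 ksi.
R_n = F'_nt · A_b · n = 72.77 × 0.7854 × 3 = 171.5 kips.
Design strength φR_n = 0.75 × 171.5 = 129 kips.

129 kips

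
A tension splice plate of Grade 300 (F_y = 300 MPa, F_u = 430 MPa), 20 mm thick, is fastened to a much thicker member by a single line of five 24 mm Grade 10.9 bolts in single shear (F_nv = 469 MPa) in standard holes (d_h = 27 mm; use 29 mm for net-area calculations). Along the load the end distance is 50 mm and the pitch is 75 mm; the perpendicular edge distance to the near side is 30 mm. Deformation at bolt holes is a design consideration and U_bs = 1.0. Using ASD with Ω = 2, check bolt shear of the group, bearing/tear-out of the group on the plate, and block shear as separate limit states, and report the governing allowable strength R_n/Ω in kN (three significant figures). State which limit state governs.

Bolt shear: A_b = π·24²/4 = 452.4 mm²; R_n = 469 × 452.4 × 5 × 1 / 1000 = 1061 kN → 1061 / 2 = 530 kN.
Bearing: edge l_c = 36.5, r_n = 376.7 kN; interior l_c = 48, r_n = 495.4 kN; R_n = 376.7 + 4·495.4 = 2358 kN → 1180 kN.
Block shear: A_gv = 7000, A_nv = 4390, A_nt = 310 mm²; R_n = min(0.6F_uA_nv, 0.6F_yA_gv) + U_bs·F_u·A_nt = 1266 kN → 633 kN.
Bolt shear governs: 530 kN.

530 kN (bolt shear governs)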